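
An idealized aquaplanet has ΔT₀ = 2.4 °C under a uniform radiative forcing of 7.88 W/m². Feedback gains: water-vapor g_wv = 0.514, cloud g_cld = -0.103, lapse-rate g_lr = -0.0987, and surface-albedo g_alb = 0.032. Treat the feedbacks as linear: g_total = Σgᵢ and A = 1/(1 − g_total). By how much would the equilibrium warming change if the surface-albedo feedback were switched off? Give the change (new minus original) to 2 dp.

Original: g = 0.3443, ΔT = 2.4/(1−0.3443) = 3.6602 °C.
Without surface-albedo: g' = 0.3123, ΔT' = 2.4/(1−0.3123) = 3.4899 °C.
Change = 3.4899 − 3.6602 = -0.17 °C.

-0.17 °C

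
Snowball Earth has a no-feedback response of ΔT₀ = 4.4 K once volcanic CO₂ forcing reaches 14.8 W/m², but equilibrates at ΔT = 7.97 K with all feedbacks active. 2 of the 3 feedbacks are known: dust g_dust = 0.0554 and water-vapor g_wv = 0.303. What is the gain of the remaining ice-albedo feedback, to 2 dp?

0.09

Amplification A = ΔT/ΔT₀ = 7.97/4.4 = 1.811.
Total gain g = 1 − 1/A = 1 − 1/1.811 = 0.4478.
Known gains sum to 0.0554 + 0.303 = 0.3584.
g_ice = 0.4478 − 0.3584 = 0.09.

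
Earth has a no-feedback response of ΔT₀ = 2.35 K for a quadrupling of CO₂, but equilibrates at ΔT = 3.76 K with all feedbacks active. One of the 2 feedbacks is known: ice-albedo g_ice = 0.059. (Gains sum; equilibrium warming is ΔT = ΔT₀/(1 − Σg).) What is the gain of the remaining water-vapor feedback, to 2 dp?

0.32

Amplification A = ΔT/ΔT₀ = 3.76/2.35 = 1.6.
Total gain g = 1 − 1/A = 1 − 1/1.6 = 0.375.
The known gain is 0.059.
g_wv = 0.375 − 0.059 = 0.32.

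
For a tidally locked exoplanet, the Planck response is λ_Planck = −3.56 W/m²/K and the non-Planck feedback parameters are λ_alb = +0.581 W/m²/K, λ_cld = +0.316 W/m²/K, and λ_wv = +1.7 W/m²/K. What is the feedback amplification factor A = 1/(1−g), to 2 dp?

3.70

Convert to gains: g_alb = 0.581/3.56 = 0.1632; g_cld = 0.316/3.56 = 0.08876; g_wv = 1.7/3.56 = 0.4775.
Total gain g = 0.72946.
A = 1/(1 − 0.72946) = 3.70.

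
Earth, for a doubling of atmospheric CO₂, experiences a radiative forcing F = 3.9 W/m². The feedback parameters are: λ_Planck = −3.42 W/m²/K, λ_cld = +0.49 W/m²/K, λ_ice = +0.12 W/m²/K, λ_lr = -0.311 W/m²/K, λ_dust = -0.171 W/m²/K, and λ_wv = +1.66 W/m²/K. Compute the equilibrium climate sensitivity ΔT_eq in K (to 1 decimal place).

Net feedback parameter λ = (−3.42) + (+0.49) + (+0.12) + (-0.311) + (-0.171) + (+1.66) = -1.632 W/m²/K.
ΔT = −F/λ = −3.9/(-1.632) = 2.4 K.

2.4 K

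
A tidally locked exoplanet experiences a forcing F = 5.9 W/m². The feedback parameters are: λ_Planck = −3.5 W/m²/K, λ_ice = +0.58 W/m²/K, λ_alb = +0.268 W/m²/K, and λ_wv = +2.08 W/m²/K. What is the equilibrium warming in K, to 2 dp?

Net feedback parameter λ = (−3.5) + (+0.58) + (+0.268) + (+2.08) = -0.572 W/m²/K.
ΔT = −F/λ = −5.9/(-0.572) = 10.31 K.

10.31 K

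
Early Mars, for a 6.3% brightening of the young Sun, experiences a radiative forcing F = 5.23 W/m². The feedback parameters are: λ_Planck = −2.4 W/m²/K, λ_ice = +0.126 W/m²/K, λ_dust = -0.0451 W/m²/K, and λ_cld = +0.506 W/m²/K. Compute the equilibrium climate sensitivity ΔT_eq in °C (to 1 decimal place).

Net feedback parameter λ = (−2.4) + (+0.126) + (-0.0451) + (+0.506) = -1.8131 W/m²/K.
ΔT = −F/λ = −5.23/(-1.8131) = 2.9 °C.

2.9 °C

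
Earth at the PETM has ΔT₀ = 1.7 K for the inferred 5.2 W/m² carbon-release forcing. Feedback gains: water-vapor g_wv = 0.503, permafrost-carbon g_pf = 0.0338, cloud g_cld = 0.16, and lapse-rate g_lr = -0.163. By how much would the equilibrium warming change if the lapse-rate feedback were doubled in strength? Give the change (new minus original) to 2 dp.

Original: g = 0.5338, ΔT = 1.7/(1−0.5338) = 3.6465 K.
With doubled lapse-rate: g' = 0.3708, ΔT' = 1.7/(1−0.3708) = 2.7018 K.
Change = 2.7018 − 3.6465 = -0.94 K.

-0.94 K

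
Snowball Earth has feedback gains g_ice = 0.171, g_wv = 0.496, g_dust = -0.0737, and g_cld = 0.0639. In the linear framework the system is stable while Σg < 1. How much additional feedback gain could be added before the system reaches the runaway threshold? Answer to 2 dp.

Current total gain = 0.171 + 0.496 − 0.0737 + 0.0639 = 0.6572.
Margin to runaway = 1 − 0.6572 = 0.34.

0.34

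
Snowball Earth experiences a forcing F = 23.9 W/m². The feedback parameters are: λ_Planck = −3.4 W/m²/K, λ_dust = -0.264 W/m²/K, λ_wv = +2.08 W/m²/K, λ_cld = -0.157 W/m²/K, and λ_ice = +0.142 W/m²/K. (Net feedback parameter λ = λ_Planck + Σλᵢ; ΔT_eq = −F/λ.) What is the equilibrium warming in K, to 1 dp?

Net feedback parameter λ = (−3.4) + (-0.264) + (+2.08) + (-0.157) + (+0.142) = -1.599 W/m²/K.
ΔT = −F/λ = −23.9/(-1.599) = 14.9 K.

14.9 K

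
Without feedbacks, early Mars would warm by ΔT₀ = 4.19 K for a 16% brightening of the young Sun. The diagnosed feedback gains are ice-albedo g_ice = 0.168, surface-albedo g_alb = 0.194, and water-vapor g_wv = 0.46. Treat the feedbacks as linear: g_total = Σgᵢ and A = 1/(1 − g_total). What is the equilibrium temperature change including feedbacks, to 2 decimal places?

23.54 K

Total gain g = 0.168 + 0.194 + 0.46 = 0.822.
Amplification A = 1/(1 − 0.822) = 5.618.
ΔT = 4.19 × 5.618 = 23.54 K.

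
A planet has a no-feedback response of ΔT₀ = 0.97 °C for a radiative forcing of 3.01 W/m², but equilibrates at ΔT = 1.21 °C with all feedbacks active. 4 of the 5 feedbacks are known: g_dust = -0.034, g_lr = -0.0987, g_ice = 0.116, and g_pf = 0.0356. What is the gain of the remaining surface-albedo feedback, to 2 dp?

Amplification A = ΔT/ΔT₀ = 1.21/0.97 = 1.247.
Total gain g = 1 − 1/A = 1 − 1/1.247 = 0.1981.
Known gains sum to -0.034 − 0.0987 + 0.116 + 0.0356 = 0.0189.
g_alb = 0.1981 − 0.0189 = 0.18.

0.18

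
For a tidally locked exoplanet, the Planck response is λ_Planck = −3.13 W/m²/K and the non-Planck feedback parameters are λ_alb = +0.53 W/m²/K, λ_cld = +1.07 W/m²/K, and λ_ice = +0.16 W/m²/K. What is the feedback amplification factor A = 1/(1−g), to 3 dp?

2.285

Convert to gains: g_alb = 0.53/3.13 = 0.1693; g_cld = 1.07/3.13 = 0.3419; g_ice = 0.16/3.13 = 0.05112.
Total gain g = 0.56232.
A = 1/(1 − 0.56232) = 2.285.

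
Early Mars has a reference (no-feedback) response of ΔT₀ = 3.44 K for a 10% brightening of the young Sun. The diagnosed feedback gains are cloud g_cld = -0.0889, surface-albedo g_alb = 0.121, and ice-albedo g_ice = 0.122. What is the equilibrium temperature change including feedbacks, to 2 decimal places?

Total gain g = -0.0889 + 0.121 + 0.122 = 0.1541.
Amplification A = 1/(1 − 0.1541) = 1.182.
ΔT = 3.44 × 1.182 = 4.07 K.

4.07 K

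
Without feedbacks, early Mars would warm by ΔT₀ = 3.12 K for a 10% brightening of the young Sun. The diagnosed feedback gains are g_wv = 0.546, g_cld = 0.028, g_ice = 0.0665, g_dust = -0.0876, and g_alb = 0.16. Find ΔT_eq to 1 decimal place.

10.9 K

Total gain g = 0.546 + 0.028 + 0.0665 − 0.0876 + 0.16 = 0.7129.
Amplification A = 1/(1 − 0.7129) = 3.483.
ΔT = 3.12 × 3.483 = 10.9 K.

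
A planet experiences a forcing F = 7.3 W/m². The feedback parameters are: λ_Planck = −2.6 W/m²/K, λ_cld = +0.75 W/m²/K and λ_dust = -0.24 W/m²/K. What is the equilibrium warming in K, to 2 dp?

Net feedback parameter λ = (−2.6) + (+0.75) + (-0.24) = -2.09 W/m²/K.
ΔT = −F/λ = −7.3/(-2.09) = 3.49 K.

3.49 K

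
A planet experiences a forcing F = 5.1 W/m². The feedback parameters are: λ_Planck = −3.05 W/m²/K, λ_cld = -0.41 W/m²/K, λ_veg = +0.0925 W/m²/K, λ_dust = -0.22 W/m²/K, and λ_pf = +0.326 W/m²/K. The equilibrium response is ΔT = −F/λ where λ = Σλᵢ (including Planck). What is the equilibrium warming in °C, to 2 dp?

1.56 °C

Net feedback parameter λ = (−3.05) + (-0.41) + (+0.0925) + (-0.22) + (+0.326) = -3.2615 W/m²/K.
ΔT = −F/λ = −5.1/(-3.2615) = 1.56 °C.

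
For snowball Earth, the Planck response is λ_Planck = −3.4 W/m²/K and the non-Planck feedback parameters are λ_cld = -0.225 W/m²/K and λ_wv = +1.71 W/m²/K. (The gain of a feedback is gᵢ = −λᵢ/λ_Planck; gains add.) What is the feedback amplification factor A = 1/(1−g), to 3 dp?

1.775

Convert to gains: g_cld = -0.225/3.4 = -0.06618; g_wv = 1.71/3.4 = 0.5029.
Total gain g = 0.43672.
A = 1/(1 − 0.43672) = 1.775.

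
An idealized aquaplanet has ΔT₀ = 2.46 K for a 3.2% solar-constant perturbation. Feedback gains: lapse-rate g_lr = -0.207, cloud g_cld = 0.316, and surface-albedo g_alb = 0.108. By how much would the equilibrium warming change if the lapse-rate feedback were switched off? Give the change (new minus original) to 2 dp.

Original: g = 0.217, ΔT = 2.46/(1−0.217) = 3.1418 K.
Without lapse-rate: g' = 0.424, ΔT' = 2.46/(1−0.424) = 4.2708 K.
Change = 4.2708 − 3.1418 = 1.13 K.

1.13 K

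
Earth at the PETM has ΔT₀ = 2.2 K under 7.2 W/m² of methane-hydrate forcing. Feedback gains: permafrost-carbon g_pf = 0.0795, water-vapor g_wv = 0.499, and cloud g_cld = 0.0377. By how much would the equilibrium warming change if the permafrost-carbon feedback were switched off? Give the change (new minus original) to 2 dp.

Original: g = 0.6162, ΔT = 2.2/(1−0.6162) = 5.7322 K.
Without permafrost-carbon: g' = 0.5367, ΔT' = 2.2/(1−0.5367) = 4.7485 K.
Change = 4.7485 − 5.7322 = -0.98 K.

-0.98 K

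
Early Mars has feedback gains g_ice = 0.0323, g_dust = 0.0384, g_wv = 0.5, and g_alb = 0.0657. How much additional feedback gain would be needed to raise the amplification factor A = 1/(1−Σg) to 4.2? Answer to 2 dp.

Current total gain = 0.6364.
Target gain for A = 4.2: g* = 1 − 1/4.2 = 0.7619.
Additional gain needed = 0.7619 − 0.6364 = 0.13.

0.13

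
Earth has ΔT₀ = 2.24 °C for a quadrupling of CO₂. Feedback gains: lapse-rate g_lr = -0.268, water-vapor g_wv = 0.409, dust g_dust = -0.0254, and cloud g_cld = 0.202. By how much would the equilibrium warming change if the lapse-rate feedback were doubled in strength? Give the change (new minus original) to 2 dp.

-0.93 °C

Original: g = 0.3176, ΔT = 2.24/(1−0.3176) = 3.2825 °C.
With doubled lapse-rate: g' = 0.0496, ΔT' = 2.24/(1−0.0496) = 2.3569 °C.
Change = 2.3569 − 3.2825 = -0.93 °C.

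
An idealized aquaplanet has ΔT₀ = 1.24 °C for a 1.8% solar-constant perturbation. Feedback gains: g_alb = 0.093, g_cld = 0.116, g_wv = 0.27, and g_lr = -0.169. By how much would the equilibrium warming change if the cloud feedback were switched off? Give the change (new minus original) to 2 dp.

-0.26 °C

Original: g = 0.31, ΔT = 1.24/(1−0.31) = 1.7971 °C.
Without cloud: g' = 0.194, ΔT' = 1.24/(1−0.194) = 1.5385 °C.
Change = 1.5385 − 1.7971 = -0.26 °C.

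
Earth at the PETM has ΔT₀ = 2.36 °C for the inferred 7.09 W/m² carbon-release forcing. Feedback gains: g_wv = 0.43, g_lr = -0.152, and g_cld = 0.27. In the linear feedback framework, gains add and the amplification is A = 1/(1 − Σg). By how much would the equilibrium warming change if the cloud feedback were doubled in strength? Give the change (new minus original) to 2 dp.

Original: g = 0.548, ΔT = 2.36/(1−0.548) = 5.2212 °C.
With doubled cloud: g' = 0.818, ΔT' = 2.36/(1−0.818) = 12.9670 °C.
Change = 12.9670 − 5.2212 = 7.75 °C.

7.75 °C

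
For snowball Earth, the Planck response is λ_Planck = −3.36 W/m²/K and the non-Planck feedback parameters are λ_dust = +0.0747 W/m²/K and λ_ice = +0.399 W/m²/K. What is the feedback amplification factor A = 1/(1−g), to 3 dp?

Convert to gains: g_dust = 0.0747/3.36 = 0.02223; g_ice = 0.399/3.36 = 0.1188.
Total gain g = 0.14103.
A = 1/(1 − 0.14103) = 1.164.

1.164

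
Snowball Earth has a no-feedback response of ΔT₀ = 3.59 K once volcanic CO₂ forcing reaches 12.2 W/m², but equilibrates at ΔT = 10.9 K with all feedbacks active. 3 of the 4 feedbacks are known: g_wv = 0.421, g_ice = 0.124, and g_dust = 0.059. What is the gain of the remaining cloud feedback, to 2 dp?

0.07

Amplification A = ΔT/ΔT₀ = 10.9/3.59 = 3.036.
Total gain g = 1 − 1/A = 1 − 1/3.036 = 0.6706.
Known gains sum to 0.421 + 0.124 + 0.059 = 0.604.
g_cld = 0.6706 − 0.604 = 0.07.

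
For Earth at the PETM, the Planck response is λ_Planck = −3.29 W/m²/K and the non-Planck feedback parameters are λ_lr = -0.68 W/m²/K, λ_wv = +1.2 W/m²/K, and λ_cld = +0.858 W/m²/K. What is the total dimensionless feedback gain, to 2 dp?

Convert to gains: g_lr = -0.68/3.29 = -0.2067; g_wv = 1.2/3.29 = 0.3647; g_cld = 0.858/3.29 = 0.2608.
Total gain g = 0.4188.

0.42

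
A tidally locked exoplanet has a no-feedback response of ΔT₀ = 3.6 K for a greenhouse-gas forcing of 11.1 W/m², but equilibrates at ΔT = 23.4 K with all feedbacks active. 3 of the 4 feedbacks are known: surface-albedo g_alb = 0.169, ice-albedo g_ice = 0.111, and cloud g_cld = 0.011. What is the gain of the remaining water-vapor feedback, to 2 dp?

0.56

Amplification A = ΔT/ΔT₀ = 23.4/3.6 = 6.5.
Total gain g = 1 − 1/A = 1 − 1/6.5 = 0.8462.
Known gains sum to 0.169 + 0.111 + 0.011 = 0.291.
g_wv = 0.8462 − 0.291 = 0.56.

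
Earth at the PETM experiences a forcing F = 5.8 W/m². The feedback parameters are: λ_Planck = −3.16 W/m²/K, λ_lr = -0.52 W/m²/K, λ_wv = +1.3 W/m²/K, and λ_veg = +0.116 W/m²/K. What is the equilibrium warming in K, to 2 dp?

Net feedback parameter λ = (−3.16) + (-0.52) + (+1.3) + (+0.116) = -2.264 W/m²/K.
ΔT = −F/λ = −5.8/(-2.264) = 2.56 K.

2.56 K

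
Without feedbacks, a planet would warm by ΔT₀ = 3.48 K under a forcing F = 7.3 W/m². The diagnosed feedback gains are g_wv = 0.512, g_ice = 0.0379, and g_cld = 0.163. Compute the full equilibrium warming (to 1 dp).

12.1 K

Total gain g = 0.512 + 0.0379 + 0.163 = 0.7129.
Amplification A = 1/(1 − 0.7129) = 3.483.
ΔT = 3.48 × 3.483 = 12.1 K.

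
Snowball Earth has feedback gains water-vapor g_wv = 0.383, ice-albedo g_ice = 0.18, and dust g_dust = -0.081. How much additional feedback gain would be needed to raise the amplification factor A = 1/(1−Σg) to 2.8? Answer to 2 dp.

0.16

Current total gain = 0.482.
Target gain for A = 2.8: g* = 1 − 1/2.8 = 0.6429.
Additional gain needed = 0.6429 − 0.482 = 0.16.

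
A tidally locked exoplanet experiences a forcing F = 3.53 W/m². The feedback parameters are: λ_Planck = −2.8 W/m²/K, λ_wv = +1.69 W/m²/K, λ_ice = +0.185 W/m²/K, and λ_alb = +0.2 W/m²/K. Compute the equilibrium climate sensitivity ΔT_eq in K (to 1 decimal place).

4.9 K

Net feedback parameter λ = (−2.8) + (+1.69) + (+0.185) + (+0.2) = -0.725 W/m²/K.
ΔT = −F/λ = −3.53/(-0.725) = 4.9 K.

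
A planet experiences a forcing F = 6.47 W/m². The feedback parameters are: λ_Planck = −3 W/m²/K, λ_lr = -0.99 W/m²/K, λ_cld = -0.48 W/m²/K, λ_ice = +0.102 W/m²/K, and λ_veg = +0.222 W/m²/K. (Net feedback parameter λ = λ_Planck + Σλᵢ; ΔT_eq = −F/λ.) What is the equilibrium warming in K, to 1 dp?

1.6 K

Net feedback parameter λ = (−3) + (-0.99) + (-0.48) + (+0.102) + (+0.222) = -4.146 W/m²/K.
ΔT = −F/λ = −6.47/(-4.146) = 1.6 K.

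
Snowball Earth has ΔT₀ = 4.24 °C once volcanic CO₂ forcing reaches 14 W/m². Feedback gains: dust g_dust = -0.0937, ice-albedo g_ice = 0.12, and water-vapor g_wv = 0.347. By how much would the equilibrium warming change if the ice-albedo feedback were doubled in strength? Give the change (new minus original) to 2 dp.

Original: g = 0.3733, ΔT = 4.24/(1−0.3733) = 6.7656 °C.
With doubled ice-albedo: g' = 0.4933, ΔT' = 4.24/(1−0.4933) = 8.3679 °C.
Change = 8.3679 − 6.7656 = 1.60 °C.

1.60 °C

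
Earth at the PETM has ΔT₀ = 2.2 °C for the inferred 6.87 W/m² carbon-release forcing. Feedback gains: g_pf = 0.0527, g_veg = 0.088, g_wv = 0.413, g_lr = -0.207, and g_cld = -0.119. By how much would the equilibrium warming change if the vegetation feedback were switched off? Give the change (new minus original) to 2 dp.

-0.29 °C

Original: g = 0.2277, ΔT = 2.2/(1−0.2277) = 2.8486 °C.
Without vegetation: g' = 0.1397, ΔT' = 2.2/(1−0.1397) = 2.5572 °C.
Change = 2.5572 − 2.8486 = -0.29 °C.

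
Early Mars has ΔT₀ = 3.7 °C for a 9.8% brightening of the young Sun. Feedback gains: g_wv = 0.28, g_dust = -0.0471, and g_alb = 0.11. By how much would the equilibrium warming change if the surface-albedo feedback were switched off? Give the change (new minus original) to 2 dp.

Original: g = 0.3429, ΔT = 3.7/(1−0.3429) = 5.6308 °C.
Without surface-albedo: g' = 0.2329, ΔT' = 3.7/(1−0.2329) = 4.8234 °C.
Change = 4.8234 − 5.6308 = -0.81 °C.

-0.81 °C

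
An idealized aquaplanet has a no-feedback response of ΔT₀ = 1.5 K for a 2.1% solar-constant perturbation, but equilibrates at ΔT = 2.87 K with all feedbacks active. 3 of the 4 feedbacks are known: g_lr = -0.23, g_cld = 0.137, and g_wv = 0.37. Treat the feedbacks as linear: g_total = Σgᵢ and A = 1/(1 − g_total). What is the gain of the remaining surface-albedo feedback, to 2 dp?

0.20

Amplification A = ΔT/ΔT₀ = 2.87/1.5 = 1.913.
Total gain g = 1 − 1/A = 1 − 1/1.913 = 0.4773.
Known gains sum to -0.23 + 0.137 + 0.37 = 0.277.
g_alb = 0.4773 − 0.277 = 0.20.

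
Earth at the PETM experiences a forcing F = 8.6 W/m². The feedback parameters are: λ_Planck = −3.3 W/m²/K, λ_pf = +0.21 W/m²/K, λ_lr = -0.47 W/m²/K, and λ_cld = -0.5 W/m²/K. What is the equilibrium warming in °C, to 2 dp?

2.12 °C

Net feedback parameter λ = (−3.3) + (+0.21) + (-0.47) + (-0.5) = -4.06 W/m²/K.
ΔT = −F/λ = −8.6/(-4.06) = 2.12 °C.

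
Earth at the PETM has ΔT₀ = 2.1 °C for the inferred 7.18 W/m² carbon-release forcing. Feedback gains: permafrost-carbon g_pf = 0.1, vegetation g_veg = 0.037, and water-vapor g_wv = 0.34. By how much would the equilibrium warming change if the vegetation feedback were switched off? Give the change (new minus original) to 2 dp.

Original: g = 0.477, ΔT = 2.1/(1−0.477) = 4.0153 °C.
Without vegetation: g' = 0.44, ΔT' = 2.1/(1−0.44) = 3.7500 °C.
Change = 3.7500 − 4.0153 = -0.27 °C.

-0.27 °C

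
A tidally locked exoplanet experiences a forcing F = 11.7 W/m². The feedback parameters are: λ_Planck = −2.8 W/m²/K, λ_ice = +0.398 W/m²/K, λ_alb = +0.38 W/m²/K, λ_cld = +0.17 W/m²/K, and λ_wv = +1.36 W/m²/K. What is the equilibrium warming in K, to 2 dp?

23.78 K

Net feedback parameter λ = (−2.8) + (+0.398) + (+0.38) + (+0.17) + (+1.36) = -0.492 W/m²/K.
ΔT = −F/λ = −11.7/(-0.492) = 23.78 K.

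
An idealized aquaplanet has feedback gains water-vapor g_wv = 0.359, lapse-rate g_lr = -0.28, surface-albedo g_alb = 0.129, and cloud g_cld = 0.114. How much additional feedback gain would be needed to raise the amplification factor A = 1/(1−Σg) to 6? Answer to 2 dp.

0.51

Current total gain = 0.322.
Target gain for A = 6: g* = 1 − 1/6 = 0.8333.
Additional gain needed = 0.8333 − 0.322 = 0.51.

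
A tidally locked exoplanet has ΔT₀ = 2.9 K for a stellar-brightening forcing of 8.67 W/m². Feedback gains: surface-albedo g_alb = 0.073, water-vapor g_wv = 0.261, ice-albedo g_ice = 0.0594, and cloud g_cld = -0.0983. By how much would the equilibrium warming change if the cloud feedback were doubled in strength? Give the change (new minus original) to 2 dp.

-0.50 K

Original: g = 0.2951, ΔT = 2.9/(1−0.2951) = 4.1141 K.
With doubled cloud: g' = 0.1968, ΔT' = 2.9/(1−0.1968) = 3.6106 K.
Change = 3.6106 − 4.1141 = -0.50 K.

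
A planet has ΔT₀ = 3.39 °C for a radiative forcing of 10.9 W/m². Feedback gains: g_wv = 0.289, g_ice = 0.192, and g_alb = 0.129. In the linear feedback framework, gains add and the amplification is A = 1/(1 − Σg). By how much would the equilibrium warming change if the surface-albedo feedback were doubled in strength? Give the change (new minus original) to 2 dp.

4.30 °C

Original: g = 0.61, ΔT = 3.39/(1−0.61) = 8.6923 °C.
With doubled surface-albedo: g' = 0.739, ΔT' = 3.39/(1−0.739) = 12.9885 °C.
Change = 12.9885 − 8.6923 = 4.30 °C.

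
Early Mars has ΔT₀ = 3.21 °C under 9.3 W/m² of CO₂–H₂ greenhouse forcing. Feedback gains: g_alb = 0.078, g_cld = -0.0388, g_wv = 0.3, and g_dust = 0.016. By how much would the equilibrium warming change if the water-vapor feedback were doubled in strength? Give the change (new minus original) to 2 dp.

Original: g = 0.3552, ΔT = 3.21/(1−0.3552) = 4.9783 °C.
With doubled water-vapor: g' = 0.6552, ΔT' = 3.21/(1−0.6552) = 9.3097 °C.
Change = 9.3097 − 4.9783 = 4.33 °C.

4.33 °C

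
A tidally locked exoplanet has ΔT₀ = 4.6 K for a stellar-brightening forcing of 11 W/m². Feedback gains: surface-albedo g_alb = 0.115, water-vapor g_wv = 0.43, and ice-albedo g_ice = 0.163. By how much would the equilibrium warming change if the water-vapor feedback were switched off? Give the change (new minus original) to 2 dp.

Original: g = 0.708, ΔT = 4.6/(1−0.708) = 15.7534 K.
Without water-vapor: g' = 0.278, ΔT' = 4.6/(1−0.278) = 6.3712 K.
Change = 6.3712 − 15.7534 = -9.38 K.

-9.38 K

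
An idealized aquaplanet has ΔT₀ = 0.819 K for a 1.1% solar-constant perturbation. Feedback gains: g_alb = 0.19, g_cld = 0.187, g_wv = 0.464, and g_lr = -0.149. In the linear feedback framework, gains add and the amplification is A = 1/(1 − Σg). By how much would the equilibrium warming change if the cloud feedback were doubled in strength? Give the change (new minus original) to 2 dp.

Original: g = 0.692, ΔT = 0.819/(1−0.692) = 2.6591 K.
With doubled cloud: g' = 0.879, ΔT' = 0.819/(1−0.879) = 6.7686 K.
Change = 6.7686 − 2.6591 = 4.11 K.

4.11 K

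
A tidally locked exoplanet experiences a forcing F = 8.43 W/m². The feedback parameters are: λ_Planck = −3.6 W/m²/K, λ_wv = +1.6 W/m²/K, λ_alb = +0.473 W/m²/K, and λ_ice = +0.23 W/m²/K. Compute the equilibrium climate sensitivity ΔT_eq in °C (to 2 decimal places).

Net feedback parameter λ = (−3.6) + (+1.6) + (+0.473) + (+0.23) = -1.297 W/m²/K.
ΔT = −F/λ = −8.43/(-1.297) = 6.50 °C.

6.50 °C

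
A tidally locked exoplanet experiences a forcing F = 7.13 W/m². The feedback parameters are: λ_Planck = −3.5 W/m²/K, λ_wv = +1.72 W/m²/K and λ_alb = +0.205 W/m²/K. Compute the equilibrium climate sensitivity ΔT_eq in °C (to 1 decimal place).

4.5 °C

Net feedback parameter λ = (−3.5) + (+1.72) + (+0.205) = -1.575 W/m²/K.
ΔT = −F/λ = −7.13/(-1.575) = 4.5 °C.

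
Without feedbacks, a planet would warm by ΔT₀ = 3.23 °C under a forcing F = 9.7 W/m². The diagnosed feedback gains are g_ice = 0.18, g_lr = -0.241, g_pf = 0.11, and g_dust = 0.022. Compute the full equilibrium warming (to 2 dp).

Total gain g = 0.18 − 0.241 + 0.11 + 0.022 = 0.071.
Amplification A = 1/(1 − 0.071) = 1.076.
ΔT = 3.23 × 1.076 = 3.48 °C.

3.48 °C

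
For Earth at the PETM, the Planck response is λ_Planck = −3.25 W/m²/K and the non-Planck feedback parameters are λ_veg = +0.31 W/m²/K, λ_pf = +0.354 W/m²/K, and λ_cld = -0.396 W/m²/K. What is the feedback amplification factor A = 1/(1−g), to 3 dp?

Convert to gains: g_veg = 0.31/3.25 = 0.09538; g_pf = 0.354/3.25 = 0.1089; g_cld = -0.396/3.25 = -0.1218.
Total gain g = 0.08248.
A = 1/(1 − 0.08248) = 1.090.

1.090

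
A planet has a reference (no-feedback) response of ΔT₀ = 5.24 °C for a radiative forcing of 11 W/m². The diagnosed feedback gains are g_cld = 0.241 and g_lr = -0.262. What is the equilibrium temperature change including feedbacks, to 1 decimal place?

Total gain g = 0.241 − 0.262 = -0.021.
Amplification A = 1/(1 + 0.021) = 0.9794.
ΔT = 5.24 × 0.9794 = 5.1 °C.

5.1 °C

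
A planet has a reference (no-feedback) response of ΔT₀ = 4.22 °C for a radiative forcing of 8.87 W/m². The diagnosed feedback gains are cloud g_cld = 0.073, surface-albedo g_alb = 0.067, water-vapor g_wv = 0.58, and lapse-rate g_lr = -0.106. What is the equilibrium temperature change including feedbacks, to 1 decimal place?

10.9 °C

Total gain g = 0.073 + 0.067 + 0.58 − 0.106 = 0.614.
Amplification A = 1/(1 − 0.614) = 2.591.
ΔT = 4.22 × 2.591 = 10.9 °C.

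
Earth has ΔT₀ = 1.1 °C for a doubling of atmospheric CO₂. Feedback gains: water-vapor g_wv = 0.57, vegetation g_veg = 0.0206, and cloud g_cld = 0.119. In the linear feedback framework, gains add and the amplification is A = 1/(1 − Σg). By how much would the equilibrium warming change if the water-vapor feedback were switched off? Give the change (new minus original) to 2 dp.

-2.51 °C

Original: g = 0.7096, ΔT = 1.1/(1−0.7096) = 3.7879 °C.
Without water-vapor: g' = 0.1396, ΔT' = 1.1/(1−0.1396) = 1.2785 °C.
Change = 1.2785 − 3.7879 = -2.51 °C.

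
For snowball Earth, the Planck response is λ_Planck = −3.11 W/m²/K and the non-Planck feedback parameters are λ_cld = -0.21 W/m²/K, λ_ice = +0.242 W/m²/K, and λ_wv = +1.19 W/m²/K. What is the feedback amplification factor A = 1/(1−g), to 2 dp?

1.65

Convert to gains: g_cld = -0.21/3.11 = -0.06752; g_ice = 0.242/3.11 = 0.07781; g_wv = 1.19/3.11 = 0.3826.
Total gain g = 0.39289.
A = 1/(1 − 0.39289) = 1.65.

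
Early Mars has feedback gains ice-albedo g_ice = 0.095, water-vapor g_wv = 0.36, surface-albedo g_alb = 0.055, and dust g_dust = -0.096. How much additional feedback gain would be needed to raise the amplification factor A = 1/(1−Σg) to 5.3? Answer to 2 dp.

0.40

Current total gain = 0.414.
Target gain for A = 5.3: g* = 1 − 1/5.3 = 0.8113.
Additional gain needed = 0.8113 − 0.414 = 0.40.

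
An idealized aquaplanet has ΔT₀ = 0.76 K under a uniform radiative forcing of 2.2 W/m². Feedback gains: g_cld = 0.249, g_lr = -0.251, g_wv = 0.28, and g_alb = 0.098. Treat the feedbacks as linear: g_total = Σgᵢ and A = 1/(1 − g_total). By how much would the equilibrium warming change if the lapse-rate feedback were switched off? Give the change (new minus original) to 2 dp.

Original: g = 0.376, ΔT = 0.76/(1−0.376) = 1.2179 K.
Without lapse-rate: g' = 0.627, ΔT' = 0.76/(1−0.627) = 2.0375 K.
Change = 2.0375 − 1.2179 = 0.82 K.

0.82 K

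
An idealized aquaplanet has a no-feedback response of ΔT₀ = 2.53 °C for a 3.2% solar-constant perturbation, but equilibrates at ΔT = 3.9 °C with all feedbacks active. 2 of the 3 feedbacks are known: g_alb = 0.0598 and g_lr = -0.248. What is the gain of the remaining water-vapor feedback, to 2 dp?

0.54

Amplification A = ΔT/ΔT₀ = 3.9/2.53 = 1.542.
Total gain g = 1 − 1/A = 1 − 1/1.542 = 0.3515.
Known gains sum to 0.0598 − 0.248 = -0.1882.
g_wv = 0.3515 + 0.1882 = 0.54.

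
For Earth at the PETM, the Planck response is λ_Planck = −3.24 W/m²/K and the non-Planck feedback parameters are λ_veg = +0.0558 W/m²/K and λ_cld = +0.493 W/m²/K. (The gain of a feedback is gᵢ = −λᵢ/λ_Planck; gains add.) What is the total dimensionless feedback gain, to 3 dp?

0.169

Convert to gains: g_veg = 0.0558/3.24 = 0.01722; g_cld = 0.493/3.24 = 0.1522.
Total gain g = 0.16942.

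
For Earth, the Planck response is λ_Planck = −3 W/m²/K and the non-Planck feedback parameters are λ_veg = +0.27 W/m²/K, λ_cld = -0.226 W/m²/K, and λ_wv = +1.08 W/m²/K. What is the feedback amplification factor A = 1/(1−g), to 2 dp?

Convert to gains: g_veg = 0.27/3 = 0.09; g_cld = -0.226/3 = -0.07533; g_wv = 1.08/3 = 0.36.
Total gain g = 0.37467.
A = 1/(1 − 0.37467) = 1.60.

1.60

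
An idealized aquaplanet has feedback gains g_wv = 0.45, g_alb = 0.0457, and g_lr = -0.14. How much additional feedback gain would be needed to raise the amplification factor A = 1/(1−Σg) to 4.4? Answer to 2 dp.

Current total gain = 0.3557.
Target gain for A = 4.4: g* = 1 − 1/4.4 = 0.7727.
Additional gain needed = 0.7727 − 0.3557 = 0.42.

0.42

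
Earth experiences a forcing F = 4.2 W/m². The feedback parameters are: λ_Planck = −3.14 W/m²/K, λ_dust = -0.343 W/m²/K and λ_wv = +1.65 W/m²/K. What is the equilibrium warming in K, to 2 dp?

2.29 K

Net feedback parameter λ = (−3.14) + (-0.343) + (+1.65) = -1.833 W/m²/K.
ΔT = −F/λ = −4.2/(-1.833) = 2.29 K.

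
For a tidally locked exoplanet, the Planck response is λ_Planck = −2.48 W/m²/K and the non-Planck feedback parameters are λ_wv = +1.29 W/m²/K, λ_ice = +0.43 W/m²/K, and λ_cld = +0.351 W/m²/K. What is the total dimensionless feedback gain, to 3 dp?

0.835

Convert to gains: g_wv = 1.29/2.48 = 0.5202; g_ice = 0.43/2.48 = 0.1734; g_cld = 0.351/2.48 = 0.1415.
Total gain g = 0.8351.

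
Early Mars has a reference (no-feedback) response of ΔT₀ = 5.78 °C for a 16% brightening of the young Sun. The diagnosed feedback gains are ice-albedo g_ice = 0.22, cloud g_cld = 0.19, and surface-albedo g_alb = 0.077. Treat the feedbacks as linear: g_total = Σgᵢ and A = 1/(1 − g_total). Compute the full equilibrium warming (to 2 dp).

11.27 °C

Total gain g = 0.22 + 0.19 + 0.077 = 0.487.
Amplification A = 1/(1 − 0.487) = 1.949.
ΔT = 5.78 × 1.949 = 11.27 °C.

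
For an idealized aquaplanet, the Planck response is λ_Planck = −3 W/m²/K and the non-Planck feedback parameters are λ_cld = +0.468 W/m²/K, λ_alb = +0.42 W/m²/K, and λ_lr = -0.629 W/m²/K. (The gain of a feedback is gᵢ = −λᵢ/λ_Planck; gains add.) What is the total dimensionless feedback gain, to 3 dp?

Convert to gains: g_cld = 0.468/3 = 0.156; g_alb = 0.42/3 = 0.14; g_lr = -0.629/3 = -0.2097.
Total gain g = 0.0863.

0.086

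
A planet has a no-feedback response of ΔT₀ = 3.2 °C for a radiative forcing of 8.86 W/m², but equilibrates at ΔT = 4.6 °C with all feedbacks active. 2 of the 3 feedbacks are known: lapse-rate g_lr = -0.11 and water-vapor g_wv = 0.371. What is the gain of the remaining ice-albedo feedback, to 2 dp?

Amplification A = ΔT/ΔT₀ = 4.6/3.2 = 1.437.
Total gain g = 1 − 1/A = 1 − 1/1.437 = 0.3041.
Known gains sum to -0.11 + 0.371 = 0.261.
g_ice = 0.3041 − 0.261 = 0.04.

0.04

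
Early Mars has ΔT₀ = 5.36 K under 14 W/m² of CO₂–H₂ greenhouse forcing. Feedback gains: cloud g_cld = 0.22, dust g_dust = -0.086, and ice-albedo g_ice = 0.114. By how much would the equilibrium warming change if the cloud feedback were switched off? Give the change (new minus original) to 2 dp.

-1.61 K

Original: g = 0.248, ΔT = 5.36/(1−0.248) = 7.1277 K.
Without cloud: g' = 0.028, ΔT' = 5.36/(1−0.028) = 5.5144 K.
Change = 5.5144 − 7.1277 = -1.61 K.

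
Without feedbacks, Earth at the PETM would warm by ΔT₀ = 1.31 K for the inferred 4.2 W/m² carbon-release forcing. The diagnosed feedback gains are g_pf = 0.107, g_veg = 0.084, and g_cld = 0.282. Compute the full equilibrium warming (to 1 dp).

2.5 K

Total gain g = 0.107 + 0.084 + 0.282 = 0.473.
Amplification A = 1/(1 − 0.473) = 1.898.
ΔT = 1.31 × 1.898 = 2.5 K.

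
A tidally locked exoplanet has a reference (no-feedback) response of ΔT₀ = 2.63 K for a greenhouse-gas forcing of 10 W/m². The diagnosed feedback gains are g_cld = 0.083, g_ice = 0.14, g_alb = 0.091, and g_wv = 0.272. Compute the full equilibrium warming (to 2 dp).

6.35 K

Total gain g = 0.083 + 0.14 + 0.091 + 0.272 = 0.586.
Amplification A = 1/(1 − 0.586) = 2.415.
ΔT = 2.63 × 2.415 = 6.35 K.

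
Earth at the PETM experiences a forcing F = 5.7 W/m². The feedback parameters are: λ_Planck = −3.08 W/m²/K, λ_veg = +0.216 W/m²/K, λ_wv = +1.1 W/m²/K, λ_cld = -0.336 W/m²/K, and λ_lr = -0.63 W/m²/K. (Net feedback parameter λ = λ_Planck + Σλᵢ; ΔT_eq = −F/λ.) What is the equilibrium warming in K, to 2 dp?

2.09 K

Net feedback parameter λ = (−3.08) + (+0.216) + (+1.1) + (-0.336) + (-0.63) = -2.73 W/m²/K.
ΔT = −F/λ = −5.7/(-2.73) = 2.09 K.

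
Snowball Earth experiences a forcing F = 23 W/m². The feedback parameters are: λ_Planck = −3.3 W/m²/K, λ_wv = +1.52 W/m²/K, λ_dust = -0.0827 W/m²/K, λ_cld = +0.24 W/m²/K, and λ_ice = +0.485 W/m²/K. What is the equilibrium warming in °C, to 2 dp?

Net feedback parameter λ = (−3.3) + (+1.52) + (-0.0827) + (+0.24) + (+0.485) = -1.1377 W/m²/K.
ΔT = −F/λ = −23/(-1.1377) = 20.22 °C.

20.22 °C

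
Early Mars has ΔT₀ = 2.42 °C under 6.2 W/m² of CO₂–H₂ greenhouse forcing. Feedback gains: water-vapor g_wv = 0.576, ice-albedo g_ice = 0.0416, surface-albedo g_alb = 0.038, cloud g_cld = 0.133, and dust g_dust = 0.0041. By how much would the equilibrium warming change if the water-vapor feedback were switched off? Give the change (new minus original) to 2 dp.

Original: g = 0.7927, ΔT = 2.42/(1−0.7927) = 11.6739 °C.
Without water-vapor: g' = 0.2167, ΔT' = 2.42/(1−0.2167) = 3.0895 °C.
Change = 3.0895 − 11.6739 = -8.58 °C.

-8.58 °C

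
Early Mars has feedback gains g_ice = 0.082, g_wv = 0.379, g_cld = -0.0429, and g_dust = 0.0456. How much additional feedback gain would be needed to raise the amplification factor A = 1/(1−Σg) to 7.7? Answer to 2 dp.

0.41

Current total gain = 0.4637.
Target gain for A = 7.7: g* = 1 − 1/7.7 = 0.8701.
Additional gain needed = 0.8701 − 0.4637 = 0.41.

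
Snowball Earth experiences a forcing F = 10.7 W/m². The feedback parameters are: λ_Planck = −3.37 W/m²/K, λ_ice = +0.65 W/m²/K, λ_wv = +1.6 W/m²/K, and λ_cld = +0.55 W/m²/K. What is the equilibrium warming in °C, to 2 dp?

18.77 °C

Net feedback parameter λ = (−3.37) + (+0.65) + (+1.6) + (+0.55) = -0.57 W/m²/K.
ΔT = −F/λ = −10.7/(-0.57) = 18.77 °C.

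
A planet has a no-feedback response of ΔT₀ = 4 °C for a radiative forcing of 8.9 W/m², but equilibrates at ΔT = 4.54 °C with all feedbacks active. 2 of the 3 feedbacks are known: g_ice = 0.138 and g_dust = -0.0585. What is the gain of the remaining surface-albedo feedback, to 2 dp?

0.04

Amplification A = ΔT/ΔT₀ = 4.54/4 = 1.135.
Total gain g = 1 − 1/A = 1 − 1/1.135 = 0.1189.
Known gains sum to 0.138 − 0.0585 = 0.0795.
g_alb = 0.1189 − 0.0795 = 0.04.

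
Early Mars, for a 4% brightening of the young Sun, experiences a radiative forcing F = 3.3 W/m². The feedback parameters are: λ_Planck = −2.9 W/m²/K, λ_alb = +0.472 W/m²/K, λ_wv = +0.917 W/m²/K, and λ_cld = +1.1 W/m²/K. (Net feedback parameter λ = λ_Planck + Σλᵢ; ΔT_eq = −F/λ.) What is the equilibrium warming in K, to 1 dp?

8.0 K

Net feedback parameter λ = (−2.9) + (+0.472) + (+0.917) + (+1.1) = -0.411 W/m²/K.
ΔT = −F/λ = −3.3/(-0.411) = 8.0 K.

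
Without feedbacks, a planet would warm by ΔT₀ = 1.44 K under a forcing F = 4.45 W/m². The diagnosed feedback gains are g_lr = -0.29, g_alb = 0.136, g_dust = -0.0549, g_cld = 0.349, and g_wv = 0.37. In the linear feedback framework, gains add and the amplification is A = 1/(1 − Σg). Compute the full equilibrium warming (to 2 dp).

Total gain g = -0.29 + 0.136 − 0.0549 + 0.349 + 0.37 = 0.5101.
Amplification A = 1/(1 − 0.5101) = 2.041.
ΔT = 1.44 × 2.041 = 2.94 K.

2.94 K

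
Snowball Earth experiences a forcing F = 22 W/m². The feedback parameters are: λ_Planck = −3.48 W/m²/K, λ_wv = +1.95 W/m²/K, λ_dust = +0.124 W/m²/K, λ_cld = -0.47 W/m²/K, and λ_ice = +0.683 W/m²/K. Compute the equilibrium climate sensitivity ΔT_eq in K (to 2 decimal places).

Net feedback parameter λ = (−3.48) + (+1.95) + (+0.124) + (-0.47) + (+0.683) = -1.193 W/m²/K.
ΔT = −F/λ = −22/(-1.193) = 18.44 K.

18.44 K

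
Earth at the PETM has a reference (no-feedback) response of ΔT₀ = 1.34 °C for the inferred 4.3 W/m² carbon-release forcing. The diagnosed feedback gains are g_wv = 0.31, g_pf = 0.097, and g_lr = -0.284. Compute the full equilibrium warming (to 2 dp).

1.53 °C

Total gain g = 0.31 + 0.097 − 0.284 = 0.123.
Amplification A = 1/(1 − 0.123) = 1.14.
ΔT = 1.34 × 1.14 = 1.53 °C.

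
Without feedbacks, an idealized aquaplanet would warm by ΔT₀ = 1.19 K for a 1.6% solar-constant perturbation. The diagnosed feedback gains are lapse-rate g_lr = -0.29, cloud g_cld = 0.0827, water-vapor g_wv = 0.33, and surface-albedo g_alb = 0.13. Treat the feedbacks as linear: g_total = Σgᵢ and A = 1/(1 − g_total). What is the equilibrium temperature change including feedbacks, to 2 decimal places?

1.59 K

Total gain g = -0.29 + 0.0827 + 0.33 + 0.13 = 0.2527.
Amplification A = 1/(1 − 0.2527) = 1.338.
ΔT = 1.19 × 1.338 = 1.59 K.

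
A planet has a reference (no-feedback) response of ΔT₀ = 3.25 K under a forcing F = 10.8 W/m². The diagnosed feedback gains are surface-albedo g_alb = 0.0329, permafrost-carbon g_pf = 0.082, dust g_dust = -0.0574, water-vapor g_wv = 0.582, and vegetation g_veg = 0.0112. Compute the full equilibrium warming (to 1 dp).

9.3 K

Total gain g = 0.0329 + 0.082 − 0.0574 + 0.582 + 0.0112 = 0.6507.
Amplification A = 1/(1 − 0.6507) = 2.863.
ΔT = 3.25 × 2.863 = 9.3 K.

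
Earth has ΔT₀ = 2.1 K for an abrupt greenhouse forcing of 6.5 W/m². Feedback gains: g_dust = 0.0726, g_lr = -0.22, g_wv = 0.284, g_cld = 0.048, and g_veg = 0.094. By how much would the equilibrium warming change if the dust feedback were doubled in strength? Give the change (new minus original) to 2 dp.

Original: g = 0.2786, ΔT = 2.1/(1−0.2786) = 2.9110 K.
With doubled dust: g' = 0.3512, ΔT' = 2.1/(1−0.3512) = 3.2367 K.
Change = 3.2367 − 2.9110 = 0.33 K.

0.33 K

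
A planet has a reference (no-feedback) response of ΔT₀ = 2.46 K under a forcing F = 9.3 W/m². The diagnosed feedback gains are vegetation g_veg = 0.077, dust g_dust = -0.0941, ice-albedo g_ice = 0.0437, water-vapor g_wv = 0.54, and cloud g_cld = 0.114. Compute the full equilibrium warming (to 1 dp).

7.7 K

Total gain g = 0.077 − 0.0941 + 0.0437 + 0.54 + 0.114 = 0.6806.
Amplification A = 1/(1 − 0.6806) = 3.131.
ΔT = 2.46 × 3.131 = 7.7 K.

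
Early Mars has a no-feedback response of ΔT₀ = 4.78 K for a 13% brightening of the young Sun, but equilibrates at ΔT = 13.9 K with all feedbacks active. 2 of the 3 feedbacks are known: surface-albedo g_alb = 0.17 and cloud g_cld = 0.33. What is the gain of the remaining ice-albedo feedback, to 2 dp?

Amplification A = ΔT/ΔT₀ = 13.9/4.78 = 2.908.
Total gain g = 1 − 1/A = 1 − 1/2.908 = 0.6561.
Known gains sum to 0.17 + 0.33 = 0.5.
g_ice = 0.6561 − 0.5 = 0.16.

0.16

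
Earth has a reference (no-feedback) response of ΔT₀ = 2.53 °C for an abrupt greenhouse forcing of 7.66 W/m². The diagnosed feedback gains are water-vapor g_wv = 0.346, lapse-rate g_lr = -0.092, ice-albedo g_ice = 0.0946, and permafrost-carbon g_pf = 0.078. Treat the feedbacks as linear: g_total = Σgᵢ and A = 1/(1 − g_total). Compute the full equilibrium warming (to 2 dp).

Total gain g = 0.346 − 0.092 + 0.0946 + 0.078 = 0.4266.
Amplification A = 1/(1 − 0.4266) = 1.744.
ΔT = 2.53 × 1.744 = 4.41 °C.

4.41 °C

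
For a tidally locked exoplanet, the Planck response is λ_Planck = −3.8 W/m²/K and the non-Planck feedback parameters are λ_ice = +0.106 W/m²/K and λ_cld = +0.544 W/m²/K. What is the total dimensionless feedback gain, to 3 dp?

Convert to gains: g_ice = 0.106/3.8 = 0.02789; g_cld = 0.544/3.8 = 0.1432.
Total gain g = 0.17109.

0.171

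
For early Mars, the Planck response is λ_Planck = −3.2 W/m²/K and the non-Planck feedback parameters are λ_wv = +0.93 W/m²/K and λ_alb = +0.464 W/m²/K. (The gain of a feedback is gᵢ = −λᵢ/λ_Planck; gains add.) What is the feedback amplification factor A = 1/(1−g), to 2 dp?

1.77

Convert to gains: g_wv = 0.93/3.2 = 0.2906; g_alb = 0.464/3.2 = 0.145.
Total gain g = 0.4356.
A = 1/(1 − 0.4356) = 1.77.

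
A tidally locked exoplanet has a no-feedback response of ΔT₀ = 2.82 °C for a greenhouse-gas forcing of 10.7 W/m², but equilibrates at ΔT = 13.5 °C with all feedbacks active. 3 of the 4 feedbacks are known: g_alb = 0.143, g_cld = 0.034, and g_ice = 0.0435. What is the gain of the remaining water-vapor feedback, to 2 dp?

0.57

Amplification A = ΔT/ΔT₀ = 13.5/2.82 = 4.787.
Total gain g = 1 − 1/A = 1 − 1/4.787 = 0.7911.
Known gains sum to 0.143 + 0.034 + 0.0435 = 0.2205.
g_wv = 0.7911 − 0.2205 = 0.57.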